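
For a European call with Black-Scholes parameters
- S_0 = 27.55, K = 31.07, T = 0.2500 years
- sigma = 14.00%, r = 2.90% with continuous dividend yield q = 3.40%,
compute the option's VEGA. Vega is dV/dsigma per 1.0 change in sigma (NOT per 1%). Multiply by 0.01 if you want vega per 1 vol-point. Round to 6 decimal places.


d1 = -1.7005741115; d2 = -1.7705741115
phi(d1) = 0.0939573158; exp(-qT) = 0.9915360229; exp(-rT) = 0.9927762179
Vega = S * exp(-qT) * phi(d1) * sqrt(T) = 27.5500 * 0.9915360229 * 0.0939573158 * 0.5000000000 = 1.283307

Answer: Vega = 1.283307


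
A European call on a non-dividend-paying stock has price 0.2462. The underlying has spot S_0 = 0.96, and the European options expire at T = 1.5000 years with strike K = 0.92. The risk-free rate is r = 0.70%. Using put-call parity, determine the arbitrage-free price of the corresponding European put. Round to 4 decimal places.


Put-call parity: C - P = S_0 * exp(-qT) - K * exp(-rT).
S_0 * exp(-qT) = 0.9600 * 1.00000000 = 0.96000000
K * exp(-rT) = 0.9200 * 0.98955493 = 0.91039054
P = C - S*exp(-qT) + K*exp(-rT)
P = 0.2462 - 0.96000000 + 0.91039054 = 0.1966

Answer: Put price = 0.1966


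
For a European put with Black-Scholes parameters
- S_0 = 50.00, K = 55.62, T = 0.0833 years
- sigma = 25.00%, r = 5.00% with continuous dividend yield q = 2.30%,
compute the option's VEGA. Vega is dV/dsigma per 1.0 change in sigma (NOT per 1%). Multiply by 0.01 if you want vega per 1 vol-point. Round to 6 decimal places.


Answer: Vega = 2.129384

Derivation:
d1 = -1.4090296782; d2 = -1.4811840267
phi(d1) = 0.1478405649; exp(-qT) = 0.9980859342; exp(-rT) = 0.9958436616
Vega = S * exp(-qT) * phi(d1) * sqrt(T) = 50.0000 * 0.9980859342 * 0.1478405649 * 0.2886173938 = 2.129384


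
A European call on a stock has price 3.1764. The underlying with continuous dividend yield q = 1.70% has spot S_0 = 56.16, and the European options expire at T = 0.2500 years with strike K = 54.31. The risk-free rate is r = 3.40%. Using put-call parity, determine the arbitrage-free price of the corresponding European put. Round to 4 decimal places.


Answer: Put price = 1.1049

Derivation:
Put-call parity: C - P = S_0 * exp(-qT) - K * exp(-rT).
S_0 * exp(-qT) = 56.1600 * 0.99575902 = 55.92182648
K * exp(-rT) = 54.3100 * 0.99153602 = 53.85032140
P = C - S*exp(-qT) + K*exp(-rT)
P = 3.1764 - 55.92182648 + 53.85032140 = 1.1049


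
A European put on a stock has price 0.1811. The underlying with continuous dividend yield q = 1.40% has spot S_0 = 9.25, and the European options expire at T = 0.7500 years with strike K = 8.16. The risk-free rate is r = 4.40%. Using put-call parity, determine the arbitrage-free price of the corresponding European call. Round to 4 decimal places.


Answer: Call price = 1.4394

Derivation:
Put-call parity: C - P = S_0 * exp(-qT) - K * exp(-rT).
S_0 * exp(-qT) = 9.2500 * 0.98955493 = 9.15338313
K * exp(-rT) = 8.1600 * 0.96753856 = 7.89511465
C = P + S*exp(-qT) - K*exp(-rT)
C = 0.1811 + 9.15338313 - 7.89511465 = 1.4394


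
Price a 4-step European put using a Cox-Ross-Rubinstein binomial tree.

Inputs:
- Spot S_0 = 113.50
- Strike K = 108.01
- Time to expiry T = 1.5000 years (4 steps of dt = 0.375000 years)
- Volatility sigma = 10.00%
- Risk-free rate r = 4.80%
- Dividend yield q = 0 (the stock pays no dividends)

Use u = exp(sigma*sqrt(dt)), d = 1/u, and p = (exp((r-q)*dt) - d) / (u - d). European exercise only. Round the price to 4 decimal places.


dt = T/N = 0.375000
u = exp(sigma*sqrt(dt)) = 1.063151; d = 1/u = 0.940600
p = (exp((r-q)*dt) - d) / (u - d) = 0.632903
Discount per step: exp(-r*dt) = 0.982161
Stock lattice S(k, i) with i counting down-moves:
  k=0: S(0,0) = 113.5000
  k=1: S(1,0) = 120.6677; S(1,1) = 106.7581
  k=2: S(2,0) = 128.2879; S(2,1) = 113.5000; S(2,2) = 100.4167
  k=3: S(3,0) = 136.3895; S(3,1) = 120.6677; S(3,2) = 106.7581; S(3,3) = 94.4519
  k=4: S(4,0) = 145.0026; S(4,1) = 128.2879; S(4,2) = 113.5000; S(4,3) = 100.4167; S(4,4) = 88.8415
Terminal payoffs V(N, i) = max(K - S_T, 0):
  V(4,0) = 0.000000; V(4,1) = 0.000000; V(4,2) = 0.000000; V(4,3) = 7.593318; V(4,4) = 19.168502
Backward induction: V(k, i) = exp(-r*dt) * [p * V(k+1, i) + (1-p) * V(k+1, i+1)].
  V(3,0) = exp(-r*dt) * [p*0.000000 + (1-p)*0.000000] = 0.000000
  V(3,1) = exp(-r*dt) * [p*0.000000 + (1-p)*0.000000] = 0.000000
  V(3,2) = exp(-r*dt) * [p*0.000000 + (1-p)*7.593318] = 2.737759
  V(3,3) = exp(-r*dt) * [p*7.593318 + (1-p)*19.168502] = 11.631276
  V(2,0) = exp(-r*dt) * [p*0.000000 + (1-p)*0.000000] = 0.000000
  V(2,1) = exp(-r*dt) * [p*0.000000 + (1-p)*2.737759] = 0.987095
  V(2,2) = exp(-r*dt) * [p*2.737759 + (1-p)*11.631276] = 5.895464
  V(1,0) = exp(-r*dt) * [p*0.000000 + (1-p)*0.987095] = 0.355896
  V(1,1) = exp(-r*dt) * [p*0.987095 + (1-p)*5.895464] = 2.739191
  V(0,0) = exp(-r*dt) * [p*0.355896 + (1-p)*2.739191] = 1.208840

Answer: Price = V(0,0) = 1.2088


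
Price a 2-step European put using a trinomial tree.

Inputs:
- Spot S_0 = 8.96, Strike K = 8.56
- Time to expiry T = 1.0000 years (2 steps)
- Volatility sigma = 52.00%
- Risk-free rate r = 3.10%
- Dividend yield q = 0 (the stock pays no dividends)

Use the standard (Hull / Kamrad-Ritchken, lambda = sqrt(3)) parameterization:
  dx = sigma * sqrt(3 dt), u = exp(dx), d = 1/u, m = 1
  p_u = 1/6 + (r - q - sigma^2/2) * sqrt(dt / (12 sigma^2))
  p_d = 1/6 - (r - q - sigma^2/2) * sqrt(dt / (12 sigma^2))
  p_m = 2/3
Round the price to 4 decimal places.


Answer: Price = V(0,0) = 1.2780

Derivation:
dt = T/N = 0.500000; dx = sigma*sqrt(3*dt) = 0.636867
u = exp(dx) = 1.890549; d = 1/u = 0.528947
p_u = 0.125763, p_m = 0.666667, p_d = 0.207570
Discount per step: exp(-r*dt) = 0.984620
Stock lattice S(k, j) with j the centered position index:
  k=0: S(0,+0) = 8.9600
  k=1: S(1,-1) = 4.7394; S(1,+0) = 8.9600; S(1,+1) = 16.9393
  k=2: S(2,-2) = 2.5069; S(2,-1) = 4.7394; S(2,+0) = 8.9600; S(2,+1) = 16.9393; S(2,+2) = 32.0246
Terminal payoffs V(N, j) = max(K - S_T, 0):
  V(2,-2) = 6.053129; V(2,-1) = 3.820636; V(2,+0) = 0.000000; V(2,+1) = 0.000000; V(2,+2) = 0.000000
Backward induction: V(k, j) = exp(-r*dt) * [p_u * V(k+1, j+1) + p_m * V(k+1, j) + p_d * V(k+1, j-1)]
  V(1,-1) = exp(-r*dt) * [p_u*0.000000 + p_m*3.820636 + p_d*6.053129] = 3.745038
  V(1,+0) = exp(-r*dt) * [p_u*0.000000 + p_m*0.000000 + p_d*3.820636] = 0.780852
  V(1,+1) = exp(-r*dt) * [p_u*0.000000 + p_m*0.000000 + p_d*0.000000] = 0.000000
  V(0,+0) = exp(-r*dt) * [p_u*0.000000 + p_m*0.780852 + p_d*3.745038] = 1.277963


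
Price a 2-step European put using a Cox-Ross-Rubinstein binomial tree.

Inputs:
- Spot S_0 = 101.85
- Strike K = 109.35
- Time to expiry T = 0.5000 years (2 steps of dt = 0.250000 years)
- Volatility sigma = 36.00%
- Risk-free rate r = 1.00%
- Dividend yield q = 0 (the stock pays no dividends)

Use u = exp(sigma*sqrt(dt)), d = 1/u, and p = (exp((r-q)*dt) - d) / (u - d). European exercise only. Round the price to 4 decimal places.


dt = T/N = 0.250000
u = exp(sigma*sqrt(dt)) = 1.197217; d = 1/u = 0.835270
p = (exp((r-q)*dt) - d) / (u - d) = 0.462037
Discount per step: exp(-r*dt) = 0.997503
Stock lattice S(k, i) with i counting down-moves:
  k=0: S(0,0) = 101.8500
  k=1: S(1,0) = 121.9366; S(1,1) = 85.0723
  k=2: S(2,0) = 145.9846; S(2,1) = 101.8500; S(2,2) = 71.0583
Terminal payoffs V(N, i) = max(K - S_T, 0):
  V(2,0) = 0.000000; V(2,1) = 7.500000; V(2,2) = 38.291666
Backward induction: V(k, i) = exp(-r*dt) * [p * V(k+1, i) + (1-p) * V(k+1, i+1)].
  V(1,0) = exp(-r*dt) * [p*0.000000 + (1-p)*7.500000] = 4.024650
  V(1,1) = exp(-r*dt) * [p*7.500000 + (1-p)*38.291666] = 24.004695
  V(0,0) = exp(-r*dt) * [p*4.024650 + (1-p)*24.004695] = 14.736291

Answer: Price = V(0,0) = 14.7363


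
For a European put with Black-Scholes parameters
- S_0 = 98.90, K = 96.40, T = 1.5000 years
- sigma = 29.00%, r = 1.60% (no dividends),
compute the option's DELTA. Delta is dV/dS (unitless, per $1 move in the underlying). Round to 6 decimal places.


Answer: Delta = -0.375529

Derivation:
d1 = 0.3172456275; d2 = -0.0379303852
phi(d1) = 0.3793633116; exp(-qT) = 1.0000000000; exp(-rT) = 0.9762857098
N(-d1) = 0.3755286154
Delta = -exp(-qT) * N(-d1) = -1.0000000000 * 0.3755286154 = -0.375529


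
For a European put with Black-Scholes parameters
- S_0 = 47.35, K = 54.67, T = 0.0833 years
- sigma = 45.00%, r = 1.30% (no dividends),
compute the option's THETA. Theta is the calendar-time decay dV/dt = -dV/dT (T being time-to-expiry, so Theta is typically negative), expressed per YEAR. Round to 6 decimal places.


Answer: Theta = -8.009507

Derivation:
d1 = -1.0335195095; d2 = -1.1633973367
phi(d1) = 0.2338629962; exp(-qT) = 1.0000000000; exp(-rT) = 0.9989176861
Theta = -S*exp(-qT)*phi(d1)*sigma/(2*sqrt(T)) + r*K*exp(-rT)*N(-d2) - q*S*exp(-qT)*N(-d1)
N(-d1) = 0.8493195773; N(-d2) = 0.8776658352; sqrt(T) = 0.2886173938
Term 1 = -47.3500 * 1.0000000000 * 0.2338629962 * 0.4500 / (2 * 0.2886173938) = -8.6325978589
Term 2 = 0.0130 * 54.6700 * 0.9989176861 * 0.8776658352 = 0.6230907752
Term 3 = 0 (no dividend yield, q = 0)
Theta = -8.6325978589 + (0.6230907752) + (0.0000000000) = -8.009507


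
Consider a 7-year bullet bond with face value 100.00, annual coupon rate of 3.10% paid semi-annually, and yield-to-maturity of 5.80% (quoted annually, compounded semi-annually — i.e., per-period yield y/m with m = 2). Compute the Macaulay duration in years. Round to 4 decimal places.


Coupon per period c = face * coupon_rate / m = 1.550000
Periods per year m = 2; per-period yield y/m = 0.029000
Number of cashflows N = 14
Cashflows (t years, CF_t, discount factor 1/(1+y/m)^(m*t), PV):
  t = 0.5000: CF_t = 1.550000, DF = 0.971817, PV = 1.506317
  t = 1.0000: CF_t = 1.550000, DF = 0.944429, PV = 1.463865
  t = 1.5000: CF_t = 1.550000, DF = 0.917812, PV = 1.422609
  t = 2.0000: CF_t = 1.550000, DF = 0.891946, PV = 1.382516
  t = 2.5000: CF_t = 1.550000, DF = 0.866808, PV = 1.343553
  t = 3.0000: CF_t = 1.550000, DF = 0.842379, PV = 1.305688
  t = 3.5000: CF_t = 1.550000, DF = 0.818639, PV = 1.268890
  t = 4.0000: CF_t = 1.550000, DF = 0.795567, PV = 1.233130
  t = 4.5000: CF_t = 1.550000, DF = 0.773146, PV = 1.198377
  t = 5.0000: CF_t = 1.550000, DF = 0.751357, PV = 1.164603
  t = 5.5000: CF_t = 1.550000, DF = 0.730182, PV = 1.131781
  t = 6.0000: CF_t = 1.550000, DF = 0.709603, PV = 1.099885
  t = 6.5000: CF_t = 1.550000, DF = 0.689605, PV = 1.068887
  t = 7.0000: CF_t = 101.550000, DF = 0.670170, PV = 68.055728
Price P = sum_t PV_t = 84.645828
Macaulay numerator sum_t t * PV_t:
  t * PV_t at t = 0.5000: 0.753158
  t * PV_t at t = 1.0000: 1.463865
  t * PV_t at t = 1.5000: 2.133914
  t * PV_t at t = 2.0000: 2.765032
  t * PV_t at t = 2.5000: 3.358883
  t * PV_t at t = 3.0000: 3.917064
  t * PV_t at t = 3.5000: 4.441116
  t * PV_t at t = 4.0000: 4.932518
  t * PV_t at t = 4.5000: 5.392695
  t * PV_t at t = 5.0000: 5.823016
  t * PV_t at t = 5.5000: 6.224798
  t * PV_t at t = 6.0000: 6.599309
  t * PV_t at t = 6.5000: 6.947766
  t * PV_t at t = 7.0000: 476.390093
Macaulay duration D = (sum_t t * PV_t) / P = 531.143226 / 84.645828 = 6.274890

Answer: Macaulay duration = 6.2749 years


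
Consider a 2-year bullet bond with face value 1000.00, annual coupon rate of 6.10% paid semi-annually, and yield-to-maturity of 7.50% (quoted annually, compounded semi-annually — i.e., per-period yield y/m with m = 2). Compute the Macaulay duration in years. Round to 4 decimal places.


Answer: Macaulay duration = 1.9117 years

Derivation:
Coupon per period c = face * coupon_rate / m = 30.500000
Periods per year m = 2; per-period yield y/m = 0.037500
Number of cashflows N = 4
Cashflows (t years, CF_t, discount factor 1/(1+y/m)^(m*t), PV):
  t = 0.5000: CF_t = 30.500000, DF = 0.963855, PV = 29.397590
  t = 1.0000: CF_t = 30.500000, DF = 0.929017, PV = 28.335027
  t = 1.5000: CF_t = 30.500000, DF = 0.895438, PV = 27.310869
  t = 2.0000: CF_t = 1030.500000, DF = 0.863073, PV = 889.396825
Price P = sum_t PV_t = 974.440311
Macaulay numerator sum_t t * PV_t:
  t * PV_t at t = 0.5000: 14.698795
  t * PV_t at t = 1.0000: 28.335027
  t * PV_t at t = 1.5000: 40.966304
  t * PV_t at t = 2.0000: 1778.793649
Macaulay duration D = (sum_t t * PV_t) / P = 1862.793775 / 974.440311 = 1.911655


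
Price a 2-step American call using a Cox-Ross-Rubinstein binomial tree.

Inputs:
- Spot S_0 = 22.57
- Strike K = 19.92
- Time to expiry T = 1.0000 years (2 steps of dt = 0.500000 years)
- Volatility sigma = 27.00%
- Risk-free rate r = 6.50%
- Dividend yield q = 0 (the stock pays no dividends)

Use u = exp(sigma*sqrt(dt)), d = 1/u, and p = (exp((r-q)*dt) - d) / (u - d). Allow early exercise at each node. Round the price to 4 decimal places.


Answer: Price = V(0,0) = 4.8048

Derivation:
dt = T/N = 0.500000
u = exp(sigma*sqrt(dt)) = 1.210361; d = 1/u = 0.826200
p = (exp((r-q)*dt) - d) / (u - d) = 0.538404
Discount per step: exp(-r*dt) = 0.968022
Stock lattice S(k, i) with i counting down-moves:
  k=0: S(0,0) = 22.5700
  k=1: S(1,0) = 27.3179; S(1,1) = 18.6473
  k=2: S(2,0) = 33.0645; S(2,1) = 22.5700; S(2,2) = 15.4064
Terminal payoffs V(N, i) = max(S_T - K, 0):
  V(2,0) = 13.144469; V(2,1) = 2.650000; V(2,2) = 0.000000
Backward induction: V(k, i) = exp(-r*dt) * [p * V(k+1, i) + (1-p) * V(k+1, i+1)]; then take max(V_cont, immediate exercise) for American.
  V(1,0) = exp(-r*dt) * [p*13.144469 + (1-p)*2.650000] = 8.034845; exercise = 7.397852; V(1,0) = max -> 8.034845
  V(1,1) = exp(-r*dt) * [p*2.650000 + (1-p)*0.000000] = 1.381147; exercise = 0.000000; V(1,1) = max -> 1.381147
  V(0,0) = exp(-r*dt) * [p*8.034845 + (1-p)*1.381147] = 4.804805; exercise = 2.650000; V(0,0) = max -> 4.804805


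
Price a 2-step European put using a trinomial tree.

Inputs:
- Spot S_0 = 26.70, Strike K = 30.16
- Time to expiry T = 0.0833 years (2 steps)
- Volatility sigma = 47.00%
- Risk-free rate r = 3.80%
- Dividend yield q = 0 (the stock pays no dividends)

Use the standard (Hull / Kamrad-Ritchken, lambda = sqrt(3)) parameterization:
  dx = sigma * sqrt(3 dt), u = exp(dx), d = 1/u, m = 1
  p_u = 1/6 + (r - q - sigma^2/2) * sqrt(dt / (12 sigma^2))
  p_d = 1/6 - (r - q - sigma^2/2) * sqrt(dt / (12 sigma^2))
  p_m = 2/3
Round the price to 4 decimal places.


Answer: Price = V(0,0) = 3.8258

Derivation:
dt = T/N = 0.041650; dx = sigma*sqrt(3*dt) = 0.166137
u = exp(dx) = 1.180735; d = 1/u = 0.846930
p_u = 0.157585, p_m = 0.666667, p_d = 0.175748
Discount per step: exp(-r*dt) = 0.998419
Stock lattice S(k, j) with j the centered position index:
  k=0: S(0,+0) = 26.7000
  k=1: S(1,-1) = 22.6130; S(1,+0) = 26.7000; S(1,+1) = 31.5256
  k=2: S(2,-2) = 19.1517; S(2,-1) = 22.6130; S(2,+0) = 26.7000; S(2,+1) = 31.5256; S(2,+2) = 37.2234
Terminal payoffs V(N, j) = max(K - S_T, 0):
  V(2,-2) = 11.008331; V(2,-1) = 7.546960; V(2,+0) = 3.460000; V(2,+1) = 0.000000; V(2,+2) = 0.000000
Backward induction: V(k, j) = exp(-r*dt) * [p_u * V(k+1, j+1) + p_m * V(k+1, j) + p_d * V(k+1, j-1)]
  V(1,-1) = exp(-r*dt) * [p_u*3.460000 + p_m*7.546960 + p_d*11.008331] = 7.499367
  V(1,+0) = exp(-r*dt) * [p_u*0.000000 + p_m*3.460000 + p_d*7.546960] = 3.627286
  V(1,+1) = exp(-r*dt) * [p_u*0.000000 + p_m*0.000000 + p_d*3.460000] = 0.607127
  V(0,+0) = exp(-r*dt) * [p_u*0.607127 + p_m*3.627286 + p_d*7.499367] = 3.825805


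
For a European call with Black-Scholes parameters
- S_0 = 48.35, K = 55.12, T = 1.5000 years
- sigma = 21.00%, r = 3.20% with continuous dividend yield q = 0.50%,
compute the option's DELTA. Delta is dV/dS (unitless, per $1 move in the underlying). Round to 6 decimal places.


d1 = -0.2234533596; d2 = -0.4806497826
phi(d1) = 0.3891057057; exp(-qT) = 0.9925280548; exp(-rT) = 0.9531337871
N(d1) = 0.4115913395
Delta = exp(-qT) * N(d1) = 0.9925280548 * 0.4115913395 = 0.408516

Answer: Delta = 0.408516


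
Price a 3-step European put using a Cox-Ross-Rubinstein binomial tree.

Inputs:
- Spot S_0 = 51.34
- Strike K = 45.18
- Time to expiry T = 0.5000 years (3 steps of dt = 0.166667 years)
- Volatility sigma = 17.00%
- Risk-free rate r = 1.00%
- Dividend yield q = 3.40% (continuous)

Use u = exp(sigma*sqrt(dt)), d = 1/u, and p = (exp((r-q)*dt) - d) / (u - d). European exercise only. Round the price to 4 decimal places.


dt = T/N = 0.166667
u = exp(sigma*sqrt(dt)) = 1.071867; d = 1/u = 0.932951
p = (exp((r-q)*dt) - d) / (u - d) = 0.453920
Discount per step: exp(-r*dt) = 0.998335
Stock lattice S(k, i) with i counting down-moves:
  k=0: S(0,0) = 51.3400
  k=1: S(1,0) = 55.0297; S(1,1) = 47.8977
  k=2: S(2,0) = 58.9845; S(2,1) = 51.3400; S(2,2) = 44.6862
  k=3: S(3,0) = 63.2235; S(3,1) = 55.0297; S(3,2) = 47.8977; S(3,3) = 41.6901
Terminal payoffs V(N, i) = max(K - S_T, 0):
  V(3,0) = 0.000000; V(3,1) = 0.000000; V(3,2) = 0.000000; V(3,3) = 3.489906
Backward induction: V(k, i) = exp(-r*dt) * [p * V(k+1, i) + (1-p) * V(k+1, i+1)].
  V(2,0) = exp(-r*dt) * [p*0.000000 + (1-p)*0.000000] = 0.000000
  V(2,1) = exp(-r*dt) * [p*0.000000 + (1-p)*0.000000] = 0.000000
  V(2,2) = exp(-r*dt) * [p*0.000000 + (1-p)*3.489906] = 1.902596
  V(1,0) = exp(-r*dt) * [p*0.000000 + (1-p)*0.000000] = 0.000000
  V(1,1) = exp(-r*dt) * [p*0.000000 + (1-p)*1.902596] = 1.037240
  V(0,0) = exp(-r*dt) * [p*0.000000 + (1-p)*1.037240] = 0.565473

Answer: Price = V(0,0) = 0.5655


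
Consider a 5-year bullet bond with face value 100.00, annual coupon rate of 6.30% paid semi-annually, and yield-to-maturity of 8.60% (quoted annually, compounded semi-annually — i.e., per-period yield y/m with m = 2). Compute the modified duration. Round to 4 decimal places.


Coupon per period c = face * coupon_rate / m = 3.150000
Periods per year m = 2; per-period yield y/m = 0.043000
Number of cashflows N = 10
Cashflows (t years, CF_t, discount factor 1/(1+y/m)^(m*t), PV):
  t = 0.5000: CF_t = 3.150000, DF = 0.958773, PV = 3.020134
  t = 1.0000: CF_t = 3.150000, DF = 0.919245, PV = 2.895622
  t = 1.5000: CF_t = 3.150000, DF = 0.881347, PV = 2.776244
  t = 2.0000: CF_t = 3.150000, DF = 0.845012, PV = 2.661787
  t = 2.5000: CF_t = 3.150000, DF = 0.810174, PV = 2.552049
  t = 3.0000: CF_t = 3.150000, DF = 0.776773, PV = 2.446835
  t = 3.5000: CF_t = 3.150000, DF = 0.744749, PV = 2.345959
  t = 4.0000: CF_t = 3.150000, DF = 0.714045, PV = 2.249241
  t = 4.5000: CF_t = 3.150000, DF = 0.684607, PV = 2.156511
  t = 5.0000: CF_t = 103.150000, DF = 0.656382, PV = 67.705843
Price P = sum_t PV_t = 90.810227
First compute Macaulay numerator sum_t t * PV_t:
  t * PV_t at t = 0.5000: 1.510067
  t * PV_t at t = 1.0000: 2.895622
  t * PV_t at t = 1.5000: 4.164366
  t * PV_t at t = 2.0000: 5.323574
  t * PV_t at t = 2.5000: 6.380123
  t * PV_t at t = 3.0000: 7.340505
  t * PV_t at t = 3.5000: 8.210856
  t * PV_t at t = 4.0000: 8.996966
  t * PV_t at t = 4.5000: 9.704302
  t * PV_t at t = 5.0000: 338.529214
Macaulay duration D = 393.055595 / 90.810227 = 4.328319
Modified duration = D / (1 + y/m) = 4.328319 / (1 + 0.043000) = 4.149874

Answer: Modified duration = 4.1499


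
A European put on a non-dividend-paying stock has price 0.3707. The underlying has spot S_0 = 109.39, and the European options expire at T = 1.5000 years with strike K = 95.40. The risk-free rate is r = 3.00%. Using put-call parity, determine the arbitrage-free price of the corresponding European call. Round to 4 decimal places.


Answer: Call price = 18.5585

Derivation:
Put-call parity: C - P = S_0 * exp(-qT) - K * exp(-rT).
S_0 * exp(-qT) = 109.3900 * 1.00000000 = 109.39000000
K * exp(-rT) = 95.4000 * 0.95599748 = 91.20215977
C = P + S*exp(-qT) - K*exp(-rT)
C = 0.3707 + 109.39000000 - 91.20215977 = 18.5585


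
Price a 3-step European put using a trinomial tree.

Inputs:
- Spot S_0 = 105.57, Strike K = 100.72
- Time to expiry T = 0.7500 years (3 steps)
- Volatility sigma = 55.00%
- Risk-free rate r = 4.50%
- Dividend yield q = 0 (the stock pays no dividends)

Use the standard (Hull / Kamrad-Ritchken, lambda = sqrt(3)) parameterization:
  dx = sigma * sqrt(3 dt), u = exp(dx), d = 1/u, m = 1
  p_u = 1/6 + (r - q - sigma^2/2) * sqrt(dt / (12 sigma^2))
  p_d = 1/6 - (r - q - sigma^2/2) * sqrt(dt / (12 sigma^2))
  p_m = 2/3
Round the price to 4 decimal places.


Answer: Price = V(0,0) = 14.2800

Derivation:
dt = T/N = 0.250000; dx = sigma*sqrt(3*dt) = 0.476314
u = exp(dx) = 1.610128; d = 1/u = 0.621068
p_u = 0.138783, p_m = 0.666667, p_d = 0.194550
Discount per step: exp(-r*dt) = 0.988813
Stock lattice S(k, j) with j the centered position index:
  k=0: S(0,+0) = 105.5700
  k=1: S(1,-1) = 65.5662; S(1,+0) = 105.5700; S(1,+1) = 169.9813
  k=2: S(2,-2) = 40.7211; S(2,-1) = 65.5662; S(2,+0) = 105.5700; S(2,+1) = 169.9813; S(2,+2) = 273.6917
  k=3: S(3,-3) = 25.2906; S(3,-2) = 40.7211; S(3,-1) = 65.5662; S(3,+0) = 105.5700; S(3,+1) = 169.9813; S(3,+2) = 273.6917; S(3,+3) = 440.6788
Terminal payoffs V(N, j) = max(K - S_T, 0):
  V(3,-3) = 75.429412; V(3,-2) = 59.998904; V(3,-1) = 35.153803; V(3,+0) = 0.000000; V(3,+1) = 0.000000; V(3,+2) = 0.000000; V(3,+3) = 0.000000
Backward induction: V(k, j) = exp(-r*dt) * [p_u * V(k+1, j+1) + p_m * V(k+1, j) + p_d * V(k+1, j-1)]
  V(2,-2) = exp(-r*dt) * [p_u*35.153803 + p_m*59.998904 + p_d*75.429412] = 58.886611
  V(2,-1) = exp(-r*dt) * [p_u*0.000000 + p_m*35.153803 + p_d*59.998904] = 34.715900
  V(2,+0) = exp(-r*dt) * [p_u*0.000000 + p_m*0.000000 + p_d*35.153803] = 6.762665
  V(2,+1) = exp(-r*dt) * [p_u*0.000000 + p_m*0.000000 + p_d*0.000000] = 0.000000
  V(2,+2) = exp(-r*dt) * [p_u*0.000000 + p_m*0.000000 + p_d*0.000000] = 0.000000
  V(1,-1) = exp(-r*dt) * [p_u*6.762665 + p_m*34.715900 + p_d*58.886611] = 35.141300
  V(1,+0) = exp(-r*dt) * [p_u*0.000000 + p_m*6.762665 + p_d*34.715900] = 11.136432
  V(1,+1) = exp(-r*dt) * [p_u*0.000000 + p_m*0.000000 + p_d*6.762665] = 1.300958
  V(0,+0) = exp(-r*dt) * [p_u*1.300958 + p_m*11.136432 + p_d*35.141300] = 14.280024


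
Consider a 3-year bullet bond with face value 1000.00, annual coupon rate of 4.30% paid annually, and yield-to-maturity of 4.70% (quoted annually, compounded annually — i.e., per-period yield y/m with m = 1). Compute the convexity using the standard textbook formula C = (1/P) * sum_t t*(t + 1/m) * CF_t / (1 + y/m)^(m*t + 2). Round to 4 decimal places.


Answer: Convexity = 10.3509

Derivation:
Coupon per period c = face * coupon_rate / m = 43.000000
Periods per year m = 1; per-period yield y/m = 0.047000
Number of cashflows N = 3
Cashflows (t years, CF_t, discount factor 1/(1+y/m)^(m*t), PV):
  t = 1.0000: CF_t = 43.000000, DF = 0.955110, PV = 41.069723
  t = 2.0000: CF_t = 43.000000, DF = 0.912235, PV = 39.226096
  t = 3.0000: CF_t = 1043.000000, DF = 0.871284, PV = 908.749664
Price P = sum_t PV_t = 989.045484
Convexity numerator sum_t t*(t + 1/m) * CF_t / (1+y/m)^(m*t + 2):
  t = 1.0000: term = 74.930461
  t = 2.0000: term = 214.700462
  t = 3.0000: term = 9947.916839
Convexity = (1/P) * sum = 10237.547763 / 989.045484 = 10.350937


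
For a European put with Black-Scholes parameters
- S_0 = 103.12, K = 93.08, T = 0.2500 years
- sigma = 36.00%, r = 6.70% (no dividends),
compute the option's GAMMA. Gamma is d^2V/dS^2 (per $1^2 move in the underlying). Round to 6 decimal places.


d1 = 0.7521334455; d2 = 0.5721334455
phi(d1) = 0.3006552880; exp(-qT) = 1.0000000000; exp(-rT) = 0.9833895013
Gamma = exp(-qT) * phi(d1) / (S * sigma * sqrt(T)) = 1.0000000000 * 0.3006552880 / (103.1200 * 0.3600 * 0.5000000000) = 0.016198

Answer: Gamma = 0.016198


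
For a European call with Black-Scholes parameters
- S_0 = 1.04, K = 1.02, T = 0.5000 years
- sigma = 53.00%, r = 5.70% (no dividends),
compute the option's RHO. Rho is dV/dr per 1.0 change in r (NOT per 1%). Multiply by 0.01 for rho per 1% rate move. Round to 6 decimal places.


d1 = 0.3152444421; d2 = -0.0595221519
phi(d1) = 0.3796034733; exp(-qT) = 1.0000000000; exp(-rT) = 0.9719022941
N(d2) = 0.4762681110
Rho = K*T*exp(-rT)*N(d2) = 1.0200 * 0.5000 * 0.9719022941 * 0.4762681110 = 0.236072

Answer: Rho = 0.236072


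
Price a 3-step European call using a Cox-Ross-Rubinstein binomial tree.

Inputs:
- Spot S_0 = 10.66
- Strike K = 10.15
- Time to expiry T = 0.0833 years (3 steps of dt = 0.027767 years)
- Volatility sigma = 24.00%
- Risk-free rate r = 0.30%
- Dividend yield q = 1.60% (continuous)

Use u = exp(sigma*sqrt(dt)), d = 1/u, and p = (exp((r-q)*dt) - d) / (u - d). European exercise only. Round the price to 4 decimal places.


dt = T/N = 0.027767
u = exp(sigma*sqrt(dt)) = 1.040802; d = 1/u = 0.960797
p = (exp((r-q)*dt) - d) / (u - d) = 0.485492
Discount per step: exp(-r*dt) = 0.999917
Stock lattice S(k, i) with i counting down-moves:
  k=0: S(0,0) = 10.6600
  k=1: S(1,0) = 11.0950; S(1,1) = 10.2421
  k=2: S(2,0) = 11.5477; S(2,1) = 10.6600; S(2,2) = 9.8406
  k=3: S(3,0) = 12.0188; S(3,1) = 11.0950; S(3,2) = 10.2421; S(3,3) = 9.4548
Terminal payoffs V(N, i) = max(S_T - K, 0):
  V(3,0) = 1.868828; V(3,1) = 0.944954; V(3,2) = 0.092097; V(3,3) = 0.000000
Backward induction: V(k, i) = exp(-r*dt) * [p * V(k+1, i) + (1-p) * V(k+1, i+1)].
  V(2,0) = exp(-r*dt) * [p*1.868828 + (1-p)*0.944954] = 1.393372
  V(2,1) = exp(-r*dt) * [p*0.944954 + (1-p)*0.092097] = 0.506111
  V(2,2) = exp(-r*dt) * [p*0.092097 + (1-p)*0.000000] = 0.044709
  V(1,0) = exp(-r*dt) * [p*1.393372 + (1-p)*0.506111] = 0.936791
  V(1,1) = exp(-r*dt) * [p*0.506111 + (1-p)*0.044709] = 0.268694
  V(0,0) = exp(-r*dt) * [p*0.936791 + (1-p)*0.268694] = 0.593000

Answer: Price = V(0,0) = 0.5930


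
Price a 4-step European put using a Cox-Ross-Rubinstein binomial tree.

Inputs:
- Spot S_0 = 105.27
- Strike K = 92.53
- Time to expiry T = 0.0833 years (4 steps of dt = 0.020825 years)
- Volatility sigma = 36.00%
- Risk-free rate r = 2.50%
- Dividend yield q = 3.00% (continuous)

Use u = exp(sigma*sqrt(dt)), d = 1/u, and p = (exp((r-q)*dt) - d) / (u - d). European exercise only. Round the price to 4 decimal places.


dt = T/N = 0.020825
u = exp(sigma*sqrt(dt)) = 1.053324; d = 1/u = 0.949375
p = (exp((r-q)*dt) - d) / (u - d) = 0.486013
Discount per step: exp(-r*dt) = 0.999480
Stock lattice S(k, i) with i counting down-moves:
  k=0: S(0,0) = 105.2700
  k=1: S(1,0) = 110.8834; S(1,1) = 99.9407
  k=2: S(2,0) = 116.7962; S(2,1) = 105.2700; S(2,2) = 94.8813
  k=3: S(3,0) = 123.0243; S(3,1) = 110.8834; S(3,2) = 99.9407; S(3,3) = 90.0779
  k=4: S(4,0) = 129.5845; S(4,1) = 116.7962; S(4,2) = 105.2700; S(4,3) = 94.8813; S(4,4) = 85.5177
Terminal payoffs V(N, i) = max(K - S_T, 0):
  V(4,0) = 0.000000; V(4,1) = 0.000000; V(4,2) = 0.000000; V(4,3) = 0.000000; V(4,4) = 7.012250
Backward induction: V(k, i) = exp(-r*dt) * [p * V(k+1, i) + (1-p) * V(k+1, i+1)].
  V(3,0) = exp(-r*dt) * [p*0.000000 + (1-p)*0.000000] = 0.000000
  V(3,1) = exp(-r*dt) * [p*0.000000 + (1-p)*0.000000] = 0.000000
  V(3,2) = exp(-r*dt) * [p*0.000000 + (1-p)*0.000000] = 0.000000
  V(3,3) = exp(-r*dt) * [p*0.000000 + (1-p)*7.012250] = 3.602326
  V(2,0) = exp(-r*dt) * [p*0.000000 + (1-p)*0.000000] = 0.000000
  V(2,1) = exp(-r*dt) * [p*0.000000 + (1-p)*0.000000] = 0.000000
  V(2,2) = exp(-r*dt) * [p*0.000000 + (1-p)*3.602326] = 1.850583
  V(1,0) = exp(-r*dt) * [p*0.000000 + (1-p)*0.000000] = 0.000000
  V(1,1) = exp(-r*dt) * [p*0.000000 + (1-p)*1.850583] = 0.950680
  V(0,0) = exp(-r*dt) * [p*0.000000 + (1-p)*0.950680] = 0.488382

Answer: Price = V(0,0) = 0.4884


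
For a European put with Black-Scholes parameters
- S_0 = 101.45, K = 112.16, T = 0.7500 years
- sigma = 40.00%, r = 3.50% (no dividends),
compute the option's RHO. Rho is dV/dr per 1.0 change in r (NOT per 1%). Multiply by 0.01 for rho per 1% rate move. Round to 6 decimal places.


Answer: Rho = -53.316680

Derivation:
d1 = -0.0407330921; d2 = -0.3871432536
phi(d1) = 0.3986114582; exp(-qT) = 1.0000000000; exp(-rT) = 0.9740915363
N(-d2) = 0.6506749211
Rho = -K*T*exp(-rT)*N(-d2) = -112.1600 * 0.7500 * 0.9740915363 * 0.6506749211 = -53.316680


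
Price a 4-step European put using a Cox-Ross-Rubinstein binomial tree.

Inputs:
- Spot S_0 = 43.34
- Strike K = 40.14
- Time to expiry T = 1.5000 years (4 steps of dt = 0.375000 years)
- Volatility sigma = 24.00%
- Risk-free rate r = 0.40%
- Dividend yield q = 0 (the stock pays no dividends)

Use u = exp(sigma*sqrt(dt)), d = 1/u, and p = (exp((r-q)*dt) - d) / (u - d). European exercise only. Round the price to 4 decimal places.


dt = T/N = 0.375000
u = exp(sigma*sqrt(dt)) = 1.158319; d = 1/u = 0.863320
p = (exp((r-q)*dt) - d) / (u - d) = 0.468412
Discount per step: exp(-r*dt) = 0.998501
Stock lattice S(k, i) with i counting down-moves:
  k=0: S(0,0) = 43.3400
  k=1: S(1,0) = 50.2015; S(1,1) = 37.4163
  k=2: S(2,0) = 58.1494; S(2,1) = 43.3400; S(2,2) = 32.3023
  k=3: S(3,0) = 67.3555; S(3,1) = 50.2015; S(3,2) = 37.4163; S(3,3) = 27.8872
  k=4: S(4,0) = 78.0191; S(4,1) = 58.1494; S(4,2) = 43.3400; S(4,3) = 32.3023; S(4,4) = 24.0756
Terminal payoffs V(N, i) = max(K - S_T, 0):
  V(4,0) = 0.000000; V(4,1) = 0.000000; V(4,2) = 0.000000; V(4,3) = 7.837739; V(4,4) = 16.064410
Backward induction: V(k, i) = exp(-r*dt) * [p * V(k+1, i) + (1-p) * V(k+1, i+1)].
  V(3,0) = exp(-r*dt) * [p*0.000000 + (1-p)*0.000000] = 0.000000
  V(3,1) = exp(-r*dt) * [p*0.000000 + (1-p)*0.000000] = 0.000000
  V(3,2) = exp(-r*dt) * [p*0.000000 + (1-p)*7.837739] = 4.160201
  V(3,3) = exp(-r*dt) * [p*7.837739 + (1-p)*16.064410] = 12.192634
  V(2,0) = exp(-r*dt) * [p*0.000000 + (1-p)*0.000000] = 0.000000
  V(2,1) = exp(-r*dt) * [p*0.000000 + (1-p)*4.160201] = 2.208197
  V(2,2) = exp(-r*dt) * [p*4.160201 + (1-p)*12.192634] = 8.417508
  V(1,0) = exp(-r*dt) * [p*0.000000 + (1-p)*2.208197] = 1.172091
  V(1,1) = exp(-r*dt) * [p*2.208197 + (1-p)*8.417508] = 5.500734
  V(0,0) = exp(-r*dt) * [p*1.172091 + (1-p)*5.500734] = 3.467939

Answer: Price = V(0,0) = 3.4679


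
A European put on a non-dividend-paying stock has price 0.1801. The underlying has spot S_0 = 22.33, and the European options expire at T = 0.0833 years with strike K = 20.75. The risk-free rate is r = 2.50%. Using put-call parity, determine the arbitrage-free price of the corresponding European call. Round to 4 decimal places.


Answer: Call price = 1.8033

Derivation:
Put-call parity: C - P = S_0 * exp(-qT) - K * exp(-rT).
S_0 * exp(-qT) = 22.3300 * 1.00000000 = 22.33000000
K * exp(-rT) = 20.7500 * 0.99791967 = 20.70683309
C = P + S*exp(-qT) - K*exp(-rT)
C = 0.1801 + 22.33000000 - 20.70683309 = 1.8033


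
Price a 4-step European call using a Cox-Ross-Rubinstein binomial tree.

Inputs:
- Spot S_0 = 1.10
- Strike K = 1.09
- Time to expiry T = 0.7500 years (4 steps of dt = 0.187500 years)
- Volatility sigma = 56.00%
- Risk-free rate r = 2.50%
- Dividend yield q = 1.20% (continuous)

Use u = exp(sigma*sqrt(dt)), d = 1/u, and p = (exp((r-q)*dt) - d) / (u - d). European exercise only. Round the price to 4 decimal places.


dt = T/N = 0.187500
u = exp(sigma*sqrt(dt)) = 1.274415; d = 1/u = 0.784674
p = (exp((r-q)*dt) - d) / (u - d) = 0.444657
Discount per step: exp(-r*dt) = 0.995323
Stock lattice S(k, i) with i counting down-moves:
  k=0: S(0,0) = 1.1000
  k=1: S(1,0) = 1.4019; S(1,1) = 0.8631
  k=2: S(2,0) = 1.7865; S(2,1) = 1.1000; S(2,2) = 0.6773
  k=3: S(3,0) = 2.2768; S(3,1) = 1.4019; S(3,2) = 0.8631; S(3,3) = 0.5314
  k=4: S(4,0) = 2.9016; S(4,1) = 1.7865; S(4,2) = 1.1000; S(4,3) = 0.6773; S(4,4) = 0.4170
Terminal payoffs V(N, i) = max(S_T - K, 0):
  V(4,0) = 1.811589; V(4,1) = 0.696546; V(4,2) = 0.010000; V(4,3) = 0.000000; V(4,4) = 0.000000
Backward induction: V(k, i) = exp(-r*dt) * [p * V(k+1, i) + (1-p) * V(k+1, i+1)].
  V(3,0) = exp(-r*dt) * [p*1.811589 + (1-p)*0.696546] = 1.186782
  V(3,1) = exp(-r*dt) * [p*0.696546 + (1-p)*0.010000] = 0.313803
  V(3,2) = exp(-r*dt) * [p*0.010000 + (1-p)*0.000000] = 0.004426
  V(3,3) = exp(-r*dt) * [p*0.000000 + (1-p)*0.000000] = 0.000000
  V(2,0) = exp(-r*dt) * [p*1.186782 + (1-p)*0.313803] = 0.698696
  V(2,1) = exp(-r*dt) * [p*0.313803 + (1-p)*0.004426] = 0.141328
  V(2,2) = exp(-r*dt) * [p*0.004426 + (1-p)*0.000000] = 0.001959
  V(1,0) = exp(-r*dt) * [p*0.698696 + (1-p)*0.141328] = 0.387346
  V(1,1) = exp(-r*dt) * [p*0.141328 + (1-p)*0.001959] = 0.063631
  V(0,0) = exp(-r*dt) * [p*0.387346 + (1-p)*0.063631] = 0.206602

Answer: Price = V(0,0) = 0.2066


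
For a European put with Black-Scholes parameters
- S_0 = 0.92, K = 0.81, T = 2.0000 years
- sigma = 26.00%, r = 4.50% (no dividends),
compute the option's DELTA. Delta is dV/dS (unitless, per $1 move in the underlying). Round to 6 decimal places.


Answer: Delta = -0.219190

Derivation:
d1 = 0.7749330684; d2 = 0.4072375422
phi(d1) = 0.2954666927; exp(-qT) = 1.0000000000; exp(-rT) = 0.9139311853
N(-d1) = 0.2191896053
Delta = -exp(-qT) * N(-d1) = -1.0000000000 * 0.2191896053 = -0.219190


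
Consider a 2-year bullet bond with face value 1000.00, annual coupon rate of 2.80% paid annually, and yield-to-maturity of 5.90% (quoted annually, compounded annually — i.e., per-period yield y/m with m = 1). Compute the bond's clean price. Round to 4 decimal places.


Coupon per period c = face * coupon_rate / m = 28.000000
Periods per year m = 1; per-period yield y/m = 0.059000
Number of cashflows N = 2
Cashflows (t years, CF_t, discount factor 1/(1+y/m)^(m*t), PV):
  t = 1.0000: CF_t = 28.000000, DF = 0.944287, PV = 26.440038
  t = 2.0000: CF_t = 1028.000000, DF = 0.891678, PV = 916.645043
Price P = sum_t PV_t = 943.085081

Answer: Price = 943.0851


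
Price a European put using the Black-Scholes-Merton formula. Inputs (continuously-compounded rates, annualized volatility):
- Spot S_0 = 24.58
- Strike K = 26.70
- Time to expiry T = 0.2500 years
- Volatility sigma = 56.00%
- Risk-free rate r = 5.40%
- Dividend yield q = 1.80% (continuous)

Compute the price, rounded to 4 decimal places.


Answer: Price = 3.8617

Derivation:
d1 = (ln(S/K) + (r - q + 0.5*sigma^2) * T) / (sigma * sqrt(T)) = -0.12332308
d2 = d1 - sigma * sqrt(T) = -0.40332308
exp(-rT) = 0.98659072; exp(-qT) = 0.99551011
P = K * exp(-rT) * N(-d2) - S_0 * exp(-qT) * N(-d1)
N(-d1) = 0.54907437; N(-d2) = 0.65664472
P = 26.7000 * 0.98659072 * 0.65664472 - 24.5800 * 0.99551011 * 0.54907437 = 3.8617


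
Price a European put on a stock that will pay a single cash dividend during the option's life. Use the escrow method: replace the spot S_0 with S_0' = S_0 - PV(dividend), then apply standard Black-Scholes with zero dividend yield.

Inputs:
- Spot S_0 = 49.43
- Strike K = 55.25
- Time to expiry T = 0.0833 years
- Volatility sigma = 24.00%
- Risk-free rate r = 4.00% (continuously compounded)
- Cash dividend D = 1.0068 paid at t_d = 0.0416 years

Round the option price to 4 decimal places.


PV(D) = D * exp(-r * t_d) = 1.0068 * 0.99833738 = 1.00512608
S_0' = S_0 - PV(D) = 49.4300 - 1.00512608 = 48.42487392
d1 = (ln(S_0'/K) + (r + sigma^2/2)*T) / (sigma*sqrt(T)) = -1.82080292
d2 = d1 - sigma*sqrt(T) = -1.89007110
exp(-rT) = 0.99667354
N(-d1) = 0.96568159; N(-d2) = 0.97062577
P = K * exp(-rT) * N(-d2) - S_0' * N(-d1) = 55.2500 * 0.99667354 * 0.97062577 - 48.42487392 * 0.96568159 = 6.6857

Answer: Price = 6.6857


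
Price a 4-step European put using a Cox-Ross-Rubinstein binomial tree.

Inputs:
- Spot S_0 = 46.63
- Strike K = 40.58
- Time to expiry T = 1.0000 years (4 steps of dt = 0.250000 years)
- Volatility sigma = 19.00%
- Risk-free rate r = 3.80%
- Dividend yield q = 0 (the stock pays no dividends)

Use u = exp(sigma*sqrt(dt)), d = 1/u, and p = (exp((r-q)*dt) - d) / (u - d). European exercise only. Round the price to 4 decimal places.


Answer: Price = V(0,0) = 0.8555

Derivation:
dt = T/N = 0.250000
u = exp(sigma*sqrt(dt)) = 1.099659; d = 1/u = 0.909373
p = (exp((r-q)*dt) - d) / (u - d) = 0.526431
Discount per step: exp(-r*dt) = 0.990545
Stock lattice S(k, i) with i counting down-moves:
  k=0: S(0,0) = 46.6300
  k=1: S(1,0) = 51.2771; S(1,1) = 42.4041
  k=2: S(2,0) = 56.3873; S(2,1) = 46.6300; S(2,2) = 38.5611
  k=3: S(3,0) = 62.0068; S(3,1) = 51.2771; S(3,2) = 42.4041; S(3,3) = 35.0664
  k=4: S(4,0) = 68.1863; S(4,1) = 56.3873; S(4,2) = 46.6300; S(4,3) = 38.5611; S(4,4) = 31.8885
Terminal payoffs V(N, i) = max(K - S_T, 0):
  V(4,0) = 0.000000; V(4,1) = 0.000000; V(4,2) = 0.000000; V(4,3) = 2.018896; V(4,4) = 8.691542
Backward induction: V(k, i) = exp(-r*dt) * [p * V(k+1, i) + (1-p) * V(k+1, i+1)].
  V(3,0) = exp(-r*dt) * [p*0.000000 + (1-p)*0.000000] = 0.000000
  V(3,1) = exp(-r*dt) * [p*0.000000 + (1-p)*0.000000] = 0.000000
  V(3,2) = exp(-r*dt) * [p*0.000000 + (1-p)*2.018896] = 0.947047
  V(3,3) = exp(-r*dt) * [p*2.018896 + (1-p)*8.691542] = 5.129891
  V(2,0) = exp(-r*dt) * [p*0.000000 + (1-p)*0.000000] = 0.000000
  V(2,1) = exp(-r*dt) * [p*0.000000 + (1-p)*0.947047] = 0.444252
  V(2,2) = exp(-r*dt) * [p*0.947047 + (1-p)*5.129891] = 2.900230
  V(1,0) = exp(-r*dt) * [p*0.000000 + (1-p)*0.444252] = 0.208395
  V(1,1) = exp(-r*dt) * [p*0.444252 + (1-p)*2.900230] = 1.592131
  V(0,0) = exp(-r*dt) * [p*0.208395 + (1-p)*1.592131] = 0.855524


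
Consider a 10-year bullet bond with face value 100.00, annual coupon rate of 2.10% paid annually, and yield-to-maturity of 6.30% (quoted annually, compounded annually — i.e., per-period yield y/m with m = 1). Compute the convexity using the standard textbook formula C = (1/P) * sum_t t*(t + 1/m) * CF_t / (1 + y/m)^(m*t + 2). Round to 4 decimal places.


Answer: Convexity = 83.3980

Derivation:
Coupon per period c = face * coupon_rate / m = 2.100000
Periods per year m = 1; per-period yield y/m = 0.063000
Number of cashflows N = 10
Cashflows (t years, CF_t, discount factor 1/(1+y/m)^(m*t), PV):
  t = 1.0000: CF_t = 2.100000, DF = 0.940734, PV = 1.975541
  t = 2.0000: CF_t = 2.100000, DF = 0.884980, PV = 1.858458
  t = 3.0000: CF_t = 2.100000, DF = 0.832531, PV = 1.748314
  t = 4.0000: CF_t = 2.100000, DF = 0.783190, PV = 1.644698
  t = 5.0000: CF_t = 2.100000, DF = 0.736773, PV = 1.547223
  t = 6.0000: CF_t = 2.100000, DF = 0.693107, PV = 1.455525
  t = 7.0000: CF_t = 2.100000, DF = 0.652029, PV = 1.369262
  t = 8.0000: CF_t = 2.100000, DF = 0.613386, PV = 1.288111
  t = 9.0000: CF_t = 2.100000, DF = 0.577033, PV = 1.211769
  t = 10.0000: CF_t = 102.100000, DF = 0.542834, PV = 55.423391
Price P = sum_t PV_t = 69.522293
Convexity numerator sum_t t*(t + 1/m) * CF_t / (1+y/m)^(m*t + 2):
  t = 1.0000: term = 3.496629
  t = 2.0000: term = 9.868190
  t = 3.0000: term = 18.566679
  t = 4.0000: term = 29.110503
  t = 5.0000: term = 41.077849
  t = 6.0000: term = 54.100648
  t = 7.0000: term = 67.859076
  t = 8.0000: term = 82.076560
  t = 9.0000: term = 96.515240
  t = 10.0000: term = 5395.345404
Convexity = (1/P) * sum = 5798.016777 / 69.522293 = 83.397951


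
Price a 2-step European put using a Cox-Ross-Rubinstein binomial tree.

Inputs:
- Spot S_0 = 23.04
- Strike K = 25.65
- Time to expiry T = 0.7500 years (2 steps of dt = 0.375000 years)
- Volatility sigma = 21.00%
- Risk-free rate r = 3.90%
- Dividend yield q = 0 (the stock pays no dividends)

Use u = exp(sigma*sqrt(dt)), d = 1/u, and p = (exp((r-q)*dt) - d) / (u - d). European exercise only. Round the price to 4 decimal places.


Answer: Price = V(0,0) = 2.9809

Derivation:
dt = T/N = 0.375000
u = exp(sigma*sqrt(dt)) = 1.137233; d = 1/u = 0.879327
p = (exp((r-q)*dt) - d) / (u - d) = 0.525018
Discount per step: exp(-r*dt) = 0.985481
Stock lattice S(k, i) with i counting down-moves:
  k=0: S(0,0) = 23.0400
  k=1: S(1,0) = 26.2019; S(1,1) = 20.2597
  k=2: S(2,0) = 29.7976; S(2,1) = 23.0400; S(2,2) = 17.8149
Terminal payoffs V(N, i) = max(K - S_T, 0):
  V(2,0) = 0.000000; V(2,1) = 2.610000; V(2,2) = 7.835096
Backward induction: V(k, i) = exp(-r*dt) * [p * V(k+1, i) + (1-p) * V(k+1, i+1)].
  V(1,0) = exp(-r*dt) * [p*0.000000 + (1-p)*2.610000] = 1.221704
  V(1,1) = exp(-r*dt) * [p*2.610000 + (1-p)*7.835096] = 5.017900
  V(0,0) = exp(-r*dt) * [p*1.221704 + (1-p)*5.017900] = 2.980912


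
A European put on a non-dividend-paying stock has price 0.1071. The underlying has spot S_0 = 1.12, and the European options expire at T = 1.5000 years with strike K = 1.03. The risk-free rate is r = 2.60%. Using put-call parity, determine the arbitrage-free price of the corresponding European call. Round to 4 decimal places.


Answer: Call price = 0.2365

Derivation:
Put-call parity: C - P = S_0 * exp(-qT) - K * exp(-rT).
S_0 * exp(-qT) = 1.1200 * 1.00000000 = 1.12000000
K * exp(-rT) = 1.0300 * 0.96175071 = 0.99060323
C = P + S*exp(-qT) - K*exp(-rT)
C = 0.1071 + 1.12000000 - 0.99060323 = 0.2365


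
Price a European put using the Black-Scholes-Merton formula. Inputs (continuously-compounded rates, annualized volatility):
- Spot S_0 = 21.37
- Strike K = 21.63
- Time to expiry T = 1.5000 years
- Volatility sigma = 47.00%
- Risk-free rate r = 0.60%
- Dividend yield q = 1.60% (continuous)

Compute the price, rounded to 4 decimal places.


Answer: Price = 5.0823

Derivation:
d1 = (ln(S/K) + (r - q + 0.5*sigma^2) * T) / (sigma * sqrt(T)) = 0.24074806
d2 = d1 - sigma * sqrt(T) = -0.33488203
exp(-rT) = 0.99104038; exp(-qT) = 0.97628571
P = K * exp(-rT) * N(-d2) - S_0 * exp(-qT) * N(-d1)
N(-d1) = 0.40487519; N(-d2) = 0.63114296
P = 21.6300 * 0.99104038 * 0.63114296 - 21.3700 * 0.97628571 * 0.40487519 = 5.0823
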